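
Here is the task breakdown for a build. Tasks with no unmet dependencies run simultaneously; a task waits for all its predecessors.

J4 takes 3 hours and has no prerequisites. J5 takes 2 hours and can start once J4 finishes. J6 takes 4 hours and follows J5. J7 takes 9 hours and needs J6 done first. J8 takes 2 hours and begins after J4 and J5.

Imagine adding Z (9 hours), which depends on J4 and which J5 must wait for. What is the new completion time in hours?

27

Originally the build takes 18 hours.
With Z inserted, J5 now waits for max(J4, Z).
New critical path: J4→Z→J5→J6→J7 = 3+9+2+4+9 = 27 ⇒ 27 hours.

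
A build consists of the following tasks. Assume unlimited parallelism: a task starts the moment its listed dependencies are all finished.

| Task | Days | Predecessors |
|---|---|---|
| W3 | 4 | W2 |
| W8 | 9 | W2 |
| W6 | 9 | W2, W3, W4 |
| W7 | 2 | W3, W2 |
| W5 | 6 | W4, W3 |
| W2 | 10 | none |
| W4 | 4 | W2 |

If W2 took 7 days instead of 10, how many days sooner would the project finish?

Baseline: W2→W3→W6 = 10+4+9 = 23 → 23 days.
W2 is on the critical path; changing it to 7 makes that path 20 days.
That remains the longest chain; total 20 days.
Change in finish: 20 − 23 = -3 days.

3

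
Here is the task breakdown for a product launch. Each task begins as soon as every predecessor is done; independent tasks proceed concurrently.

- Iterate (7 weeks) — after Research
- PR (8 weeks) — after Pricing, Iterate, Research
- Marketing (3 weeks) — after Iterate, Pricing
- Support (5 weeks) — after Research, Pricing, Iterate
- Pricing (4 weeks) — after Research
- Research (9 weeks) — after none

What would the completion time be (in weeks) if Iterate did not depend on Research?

21

Before: longest chain Research→Iterate→PR = 9+7+8 = 24, finish 24.
Without Research→Iterate, Iterate's earliest start moves from 9 to 0.
After: Research→Pricing→PR = 9+4+8 = 21 → 21 weeks.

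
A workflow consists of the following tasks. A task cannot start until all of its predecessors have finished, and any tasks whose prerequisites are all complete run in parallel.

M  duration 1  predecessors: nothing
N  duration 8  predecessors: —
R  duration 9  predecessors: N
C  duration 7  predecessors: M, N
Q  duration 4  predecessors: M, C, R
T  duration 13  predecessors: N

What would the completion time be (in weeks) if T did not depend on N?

With the dependency in place, N→R→Q = 8+9+4 = 21 sets the finish at 21 weeks.
Without N→T, T's earliest start moves from 8 to 0.
After: N→R→Q = 8+9+4 = 21 → 21 weeks.

21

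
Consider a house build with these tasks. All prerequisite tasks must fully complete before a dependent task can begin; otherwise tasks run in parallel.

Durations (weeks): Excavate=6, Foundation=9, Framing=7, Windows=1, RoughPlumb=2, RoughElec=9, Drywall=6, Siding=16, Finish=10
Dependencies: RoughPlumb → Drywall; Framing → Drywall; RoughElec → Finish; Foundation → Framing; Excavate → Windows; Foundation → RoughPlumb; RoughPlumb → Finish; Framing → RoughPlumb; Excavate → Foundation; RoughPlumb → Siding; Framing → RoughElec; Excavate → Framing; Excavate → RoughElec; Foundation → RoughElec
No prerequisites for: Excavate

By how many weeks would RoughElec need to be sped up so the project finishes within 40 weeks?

1

Current finish: 41 weeks; target: 40.
RoughElec is on every critical path, so each week cut from RoughElec cuts the finish by one (this holds down to a finish of 40).
Need 41 − 40 = 1 week off RoughElec → RoughElec becomes 8 weeks, finish becomes 40.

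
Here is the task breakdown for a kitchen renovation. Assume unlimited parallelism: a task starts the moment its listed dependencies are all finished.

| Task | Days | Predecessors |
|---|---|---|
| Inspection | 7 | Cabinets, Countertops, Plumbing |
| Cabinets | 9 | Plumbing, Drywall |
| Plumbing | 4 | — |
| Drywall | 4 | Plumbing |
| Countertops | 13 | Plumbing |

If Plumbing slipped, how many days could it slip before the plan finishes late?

0

Critical path: Plumbing→Drywall→Cabinets→Inspection = 4+4+9+7 = 24, so the finish is 24 days.
Plumbing finishes as early as 4 and must finish by 4.
Float = 24 − 24 = 0.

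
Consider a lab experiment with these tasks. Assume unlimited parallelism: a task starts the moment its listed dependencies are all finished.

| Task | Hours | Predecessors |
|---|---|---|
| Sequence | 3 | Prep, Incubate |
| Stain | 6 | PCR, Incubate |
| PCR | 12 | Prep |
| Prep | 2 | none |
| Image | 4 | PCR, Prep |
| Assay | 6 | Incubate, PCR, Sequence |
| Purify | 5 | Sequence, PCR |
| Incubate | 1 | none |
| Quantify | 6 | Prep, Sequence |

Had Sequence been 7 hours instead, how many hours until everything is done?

20

As given, the longest chain is Prep→PCR→Assay = 2+12+6 = 20, so the finish is 20 hours.
Sequence is off the critical path — its longest chain is 11 hours, giving 9 of slack.
The critical path is still Prep→PCR→Assay; finish is now 20 hours.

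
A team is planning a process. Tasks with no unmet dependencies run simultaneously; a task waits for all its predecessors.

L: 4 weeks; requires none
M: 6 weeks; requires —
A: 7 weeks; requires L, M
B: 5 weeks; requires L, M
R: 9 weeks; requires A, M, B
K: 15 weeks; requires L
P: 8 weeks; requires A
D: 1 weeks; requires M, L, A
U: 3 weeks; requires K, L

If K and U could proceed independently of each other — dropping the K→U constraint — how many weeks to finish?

With the dependency in place, L→K→U = 4+15+3 = 22 sets the finish at 22 weeks.
Without K→U, U's earliest start moves from 19 to 4.
New critical path: M→A→R = 6+7+9 = 22 ⇒ 22 weeks.

22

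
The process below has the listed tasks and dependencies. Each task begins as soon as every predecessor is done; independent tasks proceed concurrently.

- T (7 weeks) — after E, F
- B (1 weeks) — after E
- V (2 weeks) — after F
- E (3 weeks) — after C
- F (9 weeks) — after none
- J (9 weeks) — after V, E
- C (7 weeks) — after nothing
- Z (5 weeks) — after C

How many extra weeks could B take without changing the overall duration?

The longest chain is F→V→J = 9+2+9 = 20; overall finish 20 weeks.
Longest path through B: 11 weeks (earliest finish 11, latest finish 20).
Slack of B = 19 − 10 = 9 weeks.

9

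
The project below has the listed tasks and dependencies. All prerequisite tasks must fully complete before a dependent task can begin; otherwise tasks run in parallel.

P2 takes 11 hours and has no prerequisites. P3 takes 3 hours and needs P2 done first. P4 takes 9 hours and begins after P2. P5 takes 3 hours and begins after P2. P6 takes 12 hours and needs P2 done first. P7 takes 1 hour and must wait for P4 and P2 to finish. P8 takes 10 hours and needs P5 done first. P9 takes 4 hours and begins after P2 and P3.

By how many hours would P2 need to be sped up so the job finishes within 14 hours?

Current finish: 24 hours; target: 14.
P2 is on every critical path, so each hour cut from P2 cuts the finish by one (this holds down to a finish of 14).
Need 24 − 14 = 10 hours off P2 → P2 becomes 1 hour, finish becomes 14.

10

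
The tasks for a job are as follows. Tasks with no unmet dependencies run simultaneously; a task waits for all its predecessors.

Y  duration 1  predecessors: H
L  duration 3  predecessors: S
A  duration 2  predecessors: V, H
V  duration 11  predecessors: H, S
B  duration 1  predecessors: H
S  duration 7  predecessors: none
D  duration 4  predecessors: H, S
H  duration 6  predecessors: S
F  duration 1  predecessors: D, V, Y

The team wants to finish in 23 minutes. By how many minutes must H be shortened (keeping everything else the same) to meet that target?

3

Current finish: 26 minutes; target: 23.
H is on every critical path, so each minute cut from H cuts the finish by one (this holds down to a finish of 21).
Need 26 − 23 = 3 minutes off H → H becomes 3 minutes, finish becomes 23.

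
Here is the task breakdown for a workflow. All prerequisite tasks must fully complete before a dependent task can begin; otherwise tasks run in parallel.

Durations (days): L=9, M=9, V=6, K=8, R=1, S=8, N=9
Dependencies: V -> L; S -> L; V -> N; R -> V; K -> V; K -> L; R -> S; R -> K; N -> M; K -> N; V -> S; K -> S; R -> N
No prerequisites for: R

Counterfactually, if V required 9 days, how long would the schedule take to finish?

Critical path before the change: R→K→V→N→M = 1+8+6+9+9 = 33 giving 33 days.
V is on the critical path; changing it to 9 makes that path 36 days.
No other chain overtakes it, so the finish is 36 days.

36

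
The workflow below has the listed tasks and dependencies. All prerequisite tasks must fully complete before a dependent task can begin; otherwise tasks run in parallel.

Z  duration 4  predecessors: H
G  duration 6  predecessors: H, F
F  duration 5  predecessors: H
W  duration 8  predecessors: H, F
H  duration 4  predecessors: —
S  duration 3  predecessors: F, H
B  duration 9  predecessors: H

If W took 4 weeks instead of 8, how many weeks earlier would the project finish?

2

As given, the longest chain is H→F→W = 4+5+8 = 17, so the finish is 17 weeks.
W is on the critical path; changing it to 4 makes that path 13 weeks.
New critical path: H→F→G = 4+5+6 = 15 ⇒ 15 weeks.
Change in finish: 15 − 17 = -2 weeks.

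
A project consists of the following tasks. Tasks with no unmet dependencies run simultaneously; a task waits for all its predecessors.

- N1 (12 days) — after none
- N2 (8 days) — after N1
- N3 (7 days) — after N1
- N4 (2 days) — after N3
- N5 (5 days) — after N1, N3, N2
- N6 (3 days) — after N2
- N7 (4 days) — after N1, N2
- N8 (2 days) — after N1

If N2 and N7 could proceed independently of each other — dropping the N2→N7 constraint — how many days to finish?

25

Original critical path: N1→N2→N5 = 12+8+5 = 25 ⇒ 25 days.
Without N2→N7, N7's earliest start moves from 20 to 12.
After: N1→N2→N5 = 12+8+5 = 25 → 25 days.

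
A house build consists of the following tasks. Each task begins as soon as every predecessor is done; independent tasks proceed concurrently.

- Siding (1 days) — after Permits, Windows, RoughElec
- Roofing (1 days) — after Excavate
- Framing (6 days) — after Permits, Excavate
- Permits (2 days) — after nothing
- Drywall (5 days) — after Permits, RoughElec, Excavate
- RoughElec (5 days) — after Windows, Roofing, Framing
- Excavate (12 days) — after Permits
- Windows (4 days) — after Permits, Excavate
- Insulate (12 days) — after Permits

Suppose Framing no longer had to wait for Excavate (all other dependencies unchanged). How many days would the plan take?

With the dependency in place, Permits→Excavate→Framing→RoughElec→Drywall = 2+12+6+5+5 = 30 sets the finish at 30 days.
Without Excavate→Framing, Framing's earliest start moves from 14 to 2.
After: Permits→Excavate→Windows→RoughElec→Drywall = 2+12+4+5+5 = 28 → 28 days.

28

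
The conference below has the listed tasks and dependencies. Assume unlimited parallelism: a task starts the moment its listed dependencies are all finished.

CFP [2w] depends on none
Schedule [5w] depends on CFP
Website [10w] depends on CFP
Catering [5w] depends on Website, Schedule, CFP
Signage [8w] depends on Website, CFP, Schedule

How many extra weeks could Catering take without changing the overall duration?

3

CFP→Website→Signage = 2+10+8 = 20 sets the makespan at 20 weeks.
Longest path through Catering: 17 weeks (earliest finish 17, latest finish 20).
Float = 20 − 17 = 3.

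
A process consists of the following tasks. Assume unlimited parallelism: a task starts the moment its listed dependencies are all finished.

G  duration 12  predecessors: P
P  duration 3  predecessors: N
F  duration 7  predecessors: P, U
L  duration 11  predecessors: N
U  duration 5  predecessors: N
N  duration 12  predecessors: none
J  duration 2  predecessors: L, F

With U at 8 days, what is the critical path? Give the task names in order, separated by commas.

Actual critical path: N→P→G = 12+3+12 = 27 ⇒ 27 days.
U is off the critical path — its longest chain is 26 days, giving 1 of slack.
Now N→U→F→J = 12+8+7+2 = 29 is longest, so the finish becomes 29 days.

N, U, F, J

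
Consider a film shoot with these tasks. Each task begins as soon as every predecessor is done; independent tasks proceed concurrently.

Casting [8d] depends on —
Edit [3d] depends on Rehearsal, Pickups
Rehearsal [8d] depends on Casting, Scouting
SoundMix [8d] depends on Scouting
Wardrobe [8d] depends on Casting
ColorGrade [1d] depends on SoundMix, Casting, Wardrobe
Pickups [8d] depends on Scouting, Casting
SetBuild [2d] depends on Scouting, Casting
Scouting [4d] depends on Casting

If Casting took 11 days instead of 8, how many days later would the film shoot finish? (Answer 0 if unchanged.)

The binding path is Casting→Scouting→Rehearsal→Edit = 8+4+8+3 = 23; finish at 23 days.
Casting lies on that path, so at 11 days the path becomes 26 days.
The critical path is still Casting→Scouting→Rehearsal→Edit; finish is now 26 days.
Change in finish: 26 − 23 = +3 days.

3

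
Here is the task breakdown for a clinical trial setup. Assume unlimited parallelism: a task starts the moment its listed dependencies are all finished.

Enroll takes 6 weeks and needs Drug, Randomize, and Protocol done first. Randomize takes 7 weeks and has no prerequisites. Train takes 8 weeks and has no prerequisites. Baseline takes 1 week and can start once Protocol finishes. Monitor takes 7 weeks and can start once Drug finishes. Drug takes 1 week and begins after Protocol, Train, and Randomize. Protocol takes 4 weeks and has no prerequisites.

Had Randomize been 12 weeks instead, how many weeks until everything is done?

20

Baseline: Train→Drug→Monitor = 8+1+7 = 16 → 16 weeks.
Randomize is off the critical path — its longest chain is 15 weeks, giving 1 of slack.
New critical path: Randomize→Drug→Monitor = 12+1+7 = 20 ⇒ 20 weeks.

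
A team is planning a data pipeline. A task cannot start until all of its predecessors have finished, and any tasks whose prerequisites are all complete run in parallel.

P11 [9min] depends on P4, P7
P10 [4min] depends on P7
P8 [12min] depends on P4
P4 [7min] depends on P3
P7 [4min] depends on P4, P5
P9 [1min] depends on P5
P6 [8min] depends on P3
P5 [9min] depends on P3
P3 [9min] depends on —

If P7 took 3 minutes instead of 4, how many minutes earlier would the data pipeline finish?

Actual critical path: P3→P5→P7→P11 = 9+9+4+9 = 31 ⇒ 31 minutes.
P7 is on the critical path; changing it to 3 makes that path 30 minutes.
The critical path is still P3→P5→P7→P11; finish is now 30 minutes.
Change in finish: 30 − 31 = -1 minutes.

1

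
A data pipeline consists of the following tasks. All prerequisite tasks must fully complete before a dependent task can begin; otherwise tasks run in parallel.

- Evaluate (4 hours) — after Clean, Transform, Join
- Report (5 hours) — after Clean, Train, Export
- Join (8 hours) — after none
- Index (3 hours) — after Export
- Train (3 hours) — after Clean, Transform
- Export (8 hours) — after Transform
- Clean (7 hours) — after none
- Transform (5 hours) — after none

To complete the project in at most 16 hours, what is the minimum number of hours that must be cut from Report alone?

2

Current finish: 18 hours; target: 16.
Report is on every critical path, so each hour cut from Report cuts the finish by one (this holds down to a finish of 16).
Need 18 − 16 = 2 hours off Report → Report becomes 3 hours, finish becomes 16.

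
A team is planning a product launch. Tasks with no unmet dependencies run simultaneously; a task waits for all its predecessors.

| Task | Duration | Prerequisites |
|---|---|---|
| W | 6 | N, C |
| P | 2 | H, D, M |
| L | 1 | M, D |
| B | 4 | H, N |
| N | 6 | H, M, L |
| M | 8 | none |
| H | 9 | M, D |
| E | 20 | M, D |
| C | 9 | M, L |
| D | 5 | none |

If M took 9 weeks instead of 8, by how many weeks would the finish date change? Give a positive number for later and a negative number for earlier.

1

As given, the longest chain is M→H→N→W = 8+9+6+6 = 29, so the finish is 29 weeks.
Since M is critical, the +1 change carries straight to that chain (now 30 weeks).
No other chain overtakes it, so the finish is 30 weeks.
Change in finish: 30 − 29 = +1 weeks.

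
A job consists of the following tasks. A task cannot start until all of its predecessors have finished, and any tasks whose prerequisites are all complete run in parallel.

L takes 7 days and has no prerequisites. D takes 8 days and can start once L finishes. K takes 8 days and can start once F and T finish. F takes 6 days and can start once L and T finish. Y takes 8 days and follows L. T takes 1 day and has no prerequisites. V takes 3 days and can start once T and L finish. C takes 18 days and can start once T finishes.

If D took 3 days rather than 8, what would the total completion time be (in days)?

21

As given, the longest chain is L→F→K = 7+6+8 = 21, so the finish is 21 days.
The longest path through D is only 15 days, so D has float 6.
That remains the longest chain; total 21 days.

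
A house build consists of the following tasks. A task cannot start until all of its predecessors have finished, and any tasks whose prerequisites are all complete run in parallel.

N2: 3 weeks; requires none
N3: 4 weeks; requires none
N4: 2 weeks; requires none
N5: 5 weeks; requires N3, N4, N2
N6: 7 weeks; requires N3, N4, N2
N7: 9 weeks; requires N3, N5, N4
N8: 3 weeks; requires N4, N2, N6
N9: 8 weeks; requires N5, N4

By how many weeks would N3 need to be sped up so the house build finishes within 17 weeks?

1

Current finish: 18 weeks; target: 17.
N3 is on every critical path, so each week cut from N3 cuts the finish by one (this holds down to a finish of 17).
Need 18 − 17 = 1 week off N3 → N3 becomes 3 weeks, finish becomes 17.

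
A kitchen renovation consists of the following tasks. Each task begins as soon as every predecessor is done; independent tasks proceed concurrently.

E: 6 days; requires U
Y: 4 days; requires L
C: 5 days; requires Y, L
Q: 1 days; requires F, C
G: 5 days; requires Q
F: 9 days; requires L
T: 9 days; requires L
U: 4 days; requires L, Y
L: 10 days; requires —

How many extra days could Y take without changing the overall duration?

L→Y→C→Q→G = 10+4+5+1+5 = 25 sets the makespan at 25 days.
The longest chain containing Y totals 25 days.
Float = 25 − 25 = 0.

0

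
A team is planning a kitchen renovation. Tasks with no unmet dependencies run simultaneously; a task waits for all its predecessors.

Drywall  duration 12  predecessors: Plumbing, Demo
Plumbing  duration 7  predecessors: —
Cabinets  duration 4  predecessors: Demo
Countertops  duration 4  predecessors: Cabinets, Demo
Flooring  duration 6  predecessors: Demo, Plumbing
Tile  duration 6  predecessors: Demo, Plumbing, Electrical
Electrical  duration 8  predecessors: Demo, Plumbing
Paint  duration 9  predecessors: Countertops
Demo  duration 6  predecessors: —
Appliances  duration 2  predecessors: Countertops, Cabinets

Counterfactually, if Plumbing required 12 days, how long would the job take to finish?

Baseline: Demo→Cabinets→Countertops→Paint = 6+4+4+9 = 23 → 23 days.
Plumbing has 2 days of float (longest path through it is 21).
Now Plumbing→Electrical→Tile = 12+8+6 = 26 is longest, so the finish becomes 26 days.

26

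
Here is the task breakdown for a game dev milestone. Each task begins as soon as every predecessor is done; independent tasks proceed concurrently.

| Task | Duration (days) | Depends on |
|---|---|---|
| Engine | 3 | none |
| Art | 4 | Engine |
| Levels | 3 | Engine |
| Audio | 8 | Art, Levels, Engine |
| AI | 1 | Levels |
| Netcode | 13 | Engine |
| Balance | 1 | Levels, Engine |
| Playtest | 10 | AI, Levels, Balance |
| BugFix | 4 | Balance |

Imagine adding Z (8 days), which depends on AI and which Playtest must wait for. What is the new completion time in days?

25

Originally the plan takes 17 days.
With Z inserted, Playtest now waits for max(AI, Levels, Balance, Z).
New critical path: Engine→Levels→AI→Z→Playtest = 3+3+1+8+10 = 25 ⇒ 25 days.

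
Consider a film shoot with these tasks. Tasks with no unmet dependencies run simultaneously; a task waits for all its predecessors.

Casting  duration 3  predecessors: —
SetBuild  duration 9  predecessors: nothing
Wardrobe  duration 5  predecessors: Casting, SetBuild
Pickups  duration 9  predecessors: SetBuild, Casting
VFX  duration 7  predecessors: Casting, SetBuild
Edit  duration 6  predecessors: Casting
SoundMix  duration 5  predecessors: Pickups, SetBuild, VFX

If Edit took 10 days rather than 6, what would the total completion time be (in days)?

23

Critical path before the change: SetBuild→Pickups→SoundMix = 9+9+5 = 23 giving 23 days.
Edit has 14 days of float (longest path through it is 9).
The critical path is still SetBuild→Pickups→SoundMix; finish is now 23 days.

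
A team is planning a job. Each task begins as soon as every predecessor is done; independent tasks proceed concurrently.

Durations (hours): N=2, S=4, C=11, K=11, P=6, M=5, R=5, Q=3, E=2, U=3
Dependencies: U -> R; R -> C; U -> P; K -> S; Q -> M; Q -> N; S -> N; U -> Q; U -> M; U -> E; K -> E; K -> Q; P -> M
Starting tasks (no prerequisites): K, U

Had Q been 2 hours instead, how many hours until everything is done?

19

As given, the longest chain is K→Q→M = 11+3+5 = 19, so the finish is 19 hours.
Q lies on that path, so at 2 hours the path becomes 18 hours.
New critical path: U→R→C = 3+5+11 = 19 ⇒ 19 hours.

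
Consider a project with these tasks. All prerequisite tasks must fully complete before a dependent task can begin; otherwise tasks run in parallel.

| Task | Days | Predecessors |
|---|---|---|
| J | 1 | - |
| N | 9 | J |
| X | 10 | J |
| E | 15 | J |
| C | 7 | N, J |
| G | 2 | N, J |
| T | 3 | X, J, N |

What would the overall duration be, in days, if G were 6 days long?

17

Critical path before the change: J→N→C = 1+9+7 = 17 giving 17 days.
G has 5 days of float (longest path through it is 12).
That remains the longest chain; total 17 days.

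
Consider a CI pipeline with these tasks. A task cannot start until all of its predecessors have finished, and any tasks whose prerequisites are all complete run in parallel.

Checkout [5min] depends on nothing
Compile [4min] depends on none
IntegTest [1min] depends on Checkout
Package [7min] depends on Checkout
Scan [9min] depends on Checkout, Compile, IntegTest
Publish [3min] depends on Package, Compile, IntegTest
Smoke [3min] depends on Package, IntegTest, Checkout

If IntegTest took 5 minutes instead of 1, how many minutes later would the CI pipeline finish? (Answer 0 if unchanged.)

4

Critical path before the change: Checkout→IntegTest→Scan = 5+1+9 = 15 giving 15 minutes.
IntegTest lies on that path, so at 5 minutes the path becomes 19 minutes.
No other chain overtakes it, so the finish is 19 minutes.
Change in finish: 19 − 15 = +4 minutes.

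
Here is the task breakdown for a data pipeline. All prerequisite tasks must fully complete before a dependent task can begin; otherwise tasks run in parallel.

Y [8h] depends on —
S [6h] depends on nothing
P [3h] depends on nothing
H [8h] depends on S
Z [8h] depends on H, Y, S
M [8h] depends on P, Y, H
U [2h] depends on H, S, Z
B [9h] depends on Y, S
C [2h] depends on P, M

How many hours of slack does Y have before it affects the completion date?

6

Critical path: S→H→Z→U = 6+8+8+2 = 24, so the finish is 24 hours.
Y finishes as early as 8 and must finish by 14.
So Y can slip 14 − 8 = 6 hours.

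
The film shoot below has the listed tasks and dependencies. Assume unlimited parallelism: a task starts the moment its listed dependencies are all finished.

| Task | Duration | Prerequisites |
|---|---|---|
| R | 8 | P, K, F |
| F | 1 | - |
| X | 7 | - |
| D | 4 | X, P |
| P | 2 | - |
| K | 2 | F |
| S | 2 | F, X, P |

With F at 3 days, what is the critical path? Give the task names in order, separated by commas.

The binding path is F→K→R = 1+2+8 = 11; finish at 11 days.
Since F is critical, the +2 change carries straight to that chain (now 13 days).
The critical path is still F→K→R; finish is now 13 days.

F, K, R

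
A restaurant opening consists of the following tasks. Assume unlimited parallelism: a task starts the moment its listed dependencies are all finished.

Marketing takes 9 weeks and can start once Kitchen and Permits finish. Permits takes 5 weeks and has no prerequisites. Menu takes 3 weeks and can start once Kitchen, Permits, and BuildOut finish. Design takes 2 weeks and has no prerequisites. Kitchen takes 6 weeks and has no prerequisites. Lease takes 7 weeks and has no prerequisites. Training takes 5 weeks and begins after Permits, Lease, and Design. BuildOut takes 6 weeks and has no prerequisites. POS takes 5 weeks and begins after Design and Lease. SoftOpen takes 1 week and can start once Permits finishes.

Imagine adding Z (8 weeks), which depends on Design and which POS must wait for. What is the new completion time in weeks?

Originally the restaurant opening takes 15 weeks.
With Z inserted, POS now waits for max(Design, Lease, Z).
New critical path: Design→Z→POS = 2+8+5 = 15 ⇒ 15 weeks.

15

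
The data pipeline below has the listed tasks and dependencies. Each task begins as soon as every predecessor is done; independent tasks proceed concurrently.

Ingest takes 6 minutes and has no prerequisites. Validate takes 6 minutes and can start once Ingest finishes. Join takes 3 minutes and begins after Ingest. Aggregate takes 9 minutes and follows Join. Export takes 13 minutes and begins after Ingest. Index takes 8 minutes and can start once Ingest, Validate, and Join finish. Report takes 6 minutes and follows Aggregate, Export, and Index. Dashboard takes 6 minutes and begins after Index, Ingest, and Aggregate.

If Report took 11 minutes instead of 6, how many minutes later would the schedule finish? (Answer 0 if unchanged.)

Baseline: Ingest→Validate→Index→Report = 6+6+8+6 = 26 → 26 minutes.
Since Report is critical, the +5 change carries straight to that chain (now 31 minutes).
No other chain overtakes it, so the finish is 31 minutes.
Change in finish: 31 − 26 = +5 minutes.

5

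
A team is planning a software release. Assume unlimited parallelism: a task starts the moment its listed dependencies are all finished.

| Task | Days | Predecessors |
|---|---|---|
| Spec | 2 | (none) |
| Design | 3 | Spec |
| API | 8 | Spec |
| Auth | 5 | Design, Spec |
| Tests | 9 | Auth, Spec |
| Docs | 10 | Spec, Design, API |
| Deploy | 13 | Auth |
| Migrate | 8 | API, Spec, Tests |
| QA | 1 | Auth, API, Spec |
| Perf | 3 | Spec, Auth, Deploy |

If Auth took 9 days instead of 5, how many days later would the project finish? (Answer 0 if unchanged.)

Baseline: Spec→Design→Auth→Tests→Migrate = 2+3+5+9+8 = 27 → 27 days.
Auth lies on that path, so at 9 days the path becomes 31 days.
No other chain overtakes it, so the finish is 31 days.
Change in finish: 31 − 27 = +4 days.

4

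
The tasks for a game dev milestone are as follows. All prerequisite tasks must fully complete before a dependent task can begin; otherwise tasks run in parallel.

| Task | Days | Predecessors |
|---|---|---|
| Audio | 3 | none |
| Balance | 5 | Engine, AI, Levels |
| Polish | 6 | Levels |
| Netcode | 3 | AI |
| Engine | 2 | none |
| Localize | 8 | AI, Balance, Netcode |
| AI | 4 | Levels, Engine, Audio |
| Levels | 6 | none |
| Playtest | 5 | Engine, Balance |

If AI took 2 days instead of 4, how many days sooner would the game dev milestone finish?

Baseline: Levels→AI→Balance→Localize = 6+4+5+8 = 23 → 23 days.
AI lies on that path, so at 2 days the path becomes 21 days.
That remains the longest chain; total 21 days.
Change in finish: 21 − 23 = -2 days.

2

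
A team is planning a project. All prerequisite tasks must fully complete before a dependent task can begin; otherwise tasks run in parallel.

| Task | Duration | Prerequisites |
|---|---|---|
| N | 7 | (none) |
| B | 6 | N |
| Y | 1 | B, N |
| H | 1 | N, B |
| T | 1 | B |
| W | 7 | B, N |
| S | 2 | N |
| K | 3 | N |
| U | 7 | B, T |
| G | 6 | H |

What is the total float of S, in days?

The longest chain is N→B→T→U = 7+6+1+7 = 21; overall finish 21 days.
Longest path through S: 9 days (earliest finish 9, latest finish 21).
Slack of S = 19 − 7 = 12 days.

12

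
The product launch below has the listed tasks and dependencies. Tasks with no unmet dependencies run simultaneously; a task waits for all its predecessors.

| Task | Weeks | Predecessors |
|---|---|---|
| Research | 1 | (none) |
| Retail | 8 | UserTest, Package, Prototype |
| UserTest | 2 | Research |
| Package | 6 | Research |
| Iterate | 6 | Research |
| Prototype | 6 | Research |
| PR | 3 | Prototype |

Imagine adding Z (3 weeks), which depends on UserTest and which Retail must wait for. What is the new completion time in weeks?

Originally the plan takes 15 weeks.
With Z inserted, Retail now waits for max(UserTest, Package, Prototype, Z).
New critical path: Research→Prototype→Retail = 1+6+8 = 15 ⇒ 15 weeks.

15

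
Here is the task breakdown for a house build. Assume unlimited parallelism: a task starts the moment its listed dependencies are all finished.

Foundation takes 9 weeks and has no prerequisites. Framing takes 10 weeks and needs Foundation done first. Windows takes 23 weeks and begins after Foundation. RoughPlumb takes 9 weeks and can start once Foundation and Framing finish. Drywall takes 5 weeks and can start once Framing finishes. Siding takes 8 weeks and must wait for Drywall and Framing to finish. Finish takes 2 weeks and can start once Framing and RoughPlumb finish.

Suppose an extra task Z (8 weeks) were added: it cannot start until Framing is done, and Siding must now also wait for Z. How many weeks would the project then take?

35

Originally the project takes 32 weeks.
With Z inserted, Siding now waits for max(Drywall, Framing, Z).
New critical path: Foundation→Framing→Z→Siding = 9+10+8+8 = 35 ⇒ 35 weeks.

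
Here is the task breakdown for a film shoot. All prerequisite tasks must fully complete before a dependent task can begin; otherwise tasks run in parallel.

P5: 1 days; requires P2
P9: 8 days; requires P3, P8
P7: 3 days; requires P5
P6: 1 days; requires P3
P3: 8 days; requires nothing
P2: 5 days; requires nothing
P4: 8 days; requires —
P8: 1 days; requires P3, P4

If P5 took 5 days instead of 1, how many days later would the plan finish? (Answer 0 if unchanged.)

As given, the longest chain is P3→P8→P9 = 8+1+8 = 17, so the finish is 17 days.
The longest path through P5 is only 9 days, so P5 has float 8.
The critical path is still P3→P8→P9; finish is now 17 days.
Change in finish: 17 − 17 = +0 days.

0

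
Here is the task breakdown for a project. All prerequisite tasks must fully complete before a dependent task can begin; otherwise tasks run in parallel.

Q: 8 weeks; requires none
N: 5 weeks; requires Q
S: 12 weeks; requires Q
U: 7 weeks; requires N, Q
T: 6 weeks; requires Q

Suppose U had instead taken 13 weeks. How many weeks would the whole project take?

Baseline: Q→N→U = 8+5+7 = 20 → 20 weeks.
U lies on that path, so at 13 weeks the path becomes 26 weeks.
That remains the longest chain; total 26 weeks.

26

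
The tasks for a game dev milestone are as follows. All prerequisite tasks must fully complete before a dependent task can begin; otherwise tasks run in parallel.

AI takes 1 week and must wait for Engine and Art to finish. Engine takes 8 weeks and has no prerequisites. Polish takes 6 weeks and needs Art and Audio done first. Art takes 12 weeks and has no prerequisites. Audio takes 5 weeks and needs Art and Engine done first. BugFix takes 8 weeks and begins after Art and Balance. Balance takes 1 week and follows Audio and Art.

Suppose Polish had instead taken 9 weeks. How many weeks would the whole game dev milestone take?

26

Actual critical path: Art→Audio→Balance→BugFix = 12+5+1+8 = 26 ⇒ 26 weeks.
Polish has 3 weeks of float (longest path through it is 23).
The critical path is still Art→Audio→Balance→BugFix; finish is now 26 weeks.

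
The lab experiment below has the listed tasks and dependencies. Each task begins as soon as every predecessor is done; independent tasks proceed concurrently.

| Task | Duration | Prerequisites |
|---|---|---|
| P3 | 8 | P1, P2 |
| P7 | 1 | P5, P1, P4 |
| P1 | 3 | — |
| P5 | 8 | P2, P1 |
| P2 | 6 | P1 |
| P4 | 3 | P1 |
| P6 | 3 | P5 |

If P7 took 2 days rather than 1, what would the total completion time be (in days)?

Critical path before the change: P1→P2→P5→P6 = 3+6+8+3 = 20 giving 20 days.
P7 is off the critical path — its longest chain is 18 days, giving 2 of slack.
No other chain overtakes it, so the finish is 20 days.

20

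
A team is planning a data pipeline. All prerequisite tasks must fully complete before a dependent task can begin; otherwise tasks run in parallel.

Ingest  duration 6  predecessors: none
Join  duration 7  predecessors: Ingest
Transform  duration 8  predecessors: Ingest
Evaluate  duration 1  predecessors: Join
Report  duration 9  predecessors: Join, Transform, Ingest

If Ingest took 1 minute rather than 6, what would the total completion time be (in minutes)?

18

Actual critical path: Ingest→Transform→Report = 6+8+9 = 23 ⇒ 23 minutes.
Since Ingest is critical, the -5 change carries straight to that chain (now 18 minutes).
No other chain overtakes it, so the finish is 18 minutes.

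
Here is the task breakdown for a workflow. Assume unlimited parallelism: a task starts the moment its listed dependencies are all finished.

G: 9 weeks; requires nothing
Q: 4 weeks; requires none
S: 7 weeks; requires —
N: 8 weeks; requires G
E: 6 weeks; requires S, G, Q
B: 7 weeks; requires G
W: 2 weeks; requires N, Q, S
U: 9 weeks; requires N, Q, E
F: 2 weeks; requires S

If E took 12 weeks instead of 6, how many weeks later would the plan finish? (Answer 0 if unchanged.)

4

The binding path is G→N→U = 9+8+9 = 26; finish at 26 weeks.
E has 2 weeks of float (longest path through it is 24).
The binding chain switches to G→E→U = 9+12+9 = 30; finish 30 weeks.
Change in finish: 30 − 26 = +4 weeks.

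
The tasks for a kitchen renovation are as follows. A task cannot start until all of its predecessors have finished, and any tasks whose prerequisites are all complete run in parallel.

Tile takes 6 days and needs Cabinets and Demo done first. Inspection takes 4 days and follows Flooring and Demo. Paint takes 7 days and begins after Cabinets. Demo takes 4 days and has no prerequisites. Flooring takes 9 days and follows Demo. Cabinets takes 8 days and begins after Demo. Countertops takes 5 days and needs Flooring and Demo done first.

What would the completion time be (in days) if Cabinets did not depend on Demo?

Original critical path: Demo→Cabinets→Paint = 4+8+7 = 19 ⇒ 19 days.
Without Demo→Cabinets, Cabinets's earliest start moves from 4 to 0.
New critical path: Demo→Flooring→Countertops = 4+9+5 = 18 ⇒ 18 days.

18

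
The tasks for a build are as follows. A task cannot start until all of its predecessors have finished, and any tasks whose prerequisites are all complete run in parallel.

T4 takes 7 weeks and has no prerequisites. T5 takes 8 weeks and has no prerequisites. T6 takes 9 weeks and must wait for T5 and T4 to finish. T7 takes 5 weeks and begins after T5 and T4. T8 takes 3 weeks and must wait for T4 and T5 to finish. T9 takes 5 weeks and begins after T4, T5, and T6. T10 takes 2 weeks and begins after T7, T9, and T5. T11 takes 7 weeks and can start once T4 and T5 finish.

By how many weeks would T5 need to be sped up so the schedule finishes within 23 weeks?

1

Current finish: 24 weeks; target: 23.
T5 is on every critical path, so each week cut from T5 cuts the finish by one (this holds down to a finish of 23).
Need 24 − 23 = 1 week off T5 → T5 becomes 7 weeks, finish becomes 23.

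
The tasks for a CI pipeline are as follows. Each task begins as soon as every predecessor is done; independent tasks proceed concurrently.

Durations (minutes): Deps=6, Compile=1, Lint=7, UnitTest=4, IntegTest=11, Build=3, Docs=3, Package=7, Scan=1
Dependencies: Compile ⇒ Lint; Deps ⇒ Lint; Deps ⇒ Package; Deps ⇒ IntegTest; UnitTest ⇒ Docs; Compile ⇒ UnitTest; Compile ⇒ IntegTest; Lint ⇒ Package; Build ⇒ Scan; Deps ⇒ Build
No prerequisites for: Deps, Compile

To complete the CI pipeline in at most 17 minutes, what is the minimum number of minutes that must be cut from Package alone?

3

Current finish: 20 minutes; target: 17.
Package is on every critical path, so each minute cut from Package cuts the finish by one (this holds down to a finish of 17).
Need 20 − 17 = 3 minutes off Package → Package becomes 4 minutes, finish becomes 17.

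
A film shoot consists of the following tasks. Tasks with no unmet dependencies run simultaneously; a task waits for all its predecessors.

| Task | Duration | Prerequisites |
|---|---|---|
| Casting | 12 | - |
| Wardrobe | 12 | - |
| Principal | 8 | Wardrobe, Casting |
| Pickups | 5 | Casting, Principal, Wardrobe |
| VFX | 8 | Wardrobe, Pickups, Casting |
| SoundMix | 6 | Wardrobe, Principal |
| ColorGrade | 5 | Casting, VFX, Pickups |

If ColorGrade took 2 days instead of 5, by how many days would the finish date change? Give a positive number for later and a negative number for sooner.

-3

As given, the longest chain is Casting→Principal→Pickups→VFX→ColorGrade = 12+8+5+8+5 = 38, so the finish is 38 days.
ColorGrade lies on that path, so at 2 days the path becomes 35 days.
That remains the longest chain; total 35 days.
Change in finish: 35 − 38 = -3 days.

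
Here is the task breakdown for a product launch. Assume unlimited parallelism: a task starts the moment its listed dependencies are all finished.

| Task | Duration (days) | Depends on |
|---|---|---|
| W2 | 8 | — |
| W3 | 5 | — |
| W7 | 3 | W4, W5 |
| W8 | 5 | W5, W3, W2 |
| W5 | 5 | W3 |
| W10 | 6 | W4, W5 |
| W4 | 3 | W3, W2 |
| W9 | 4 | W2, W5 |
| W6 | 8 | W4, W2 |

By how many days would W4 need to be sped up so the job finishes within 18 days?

1

Current finish: 19 days; target: 18.
W4 is on every critical path, so each day cut from W4 cuts the finish by one (this holds down to a finish of 17).
Need 19 − 18 = 1 day off W4 → W4 becomes 2 days, finish becomes 18.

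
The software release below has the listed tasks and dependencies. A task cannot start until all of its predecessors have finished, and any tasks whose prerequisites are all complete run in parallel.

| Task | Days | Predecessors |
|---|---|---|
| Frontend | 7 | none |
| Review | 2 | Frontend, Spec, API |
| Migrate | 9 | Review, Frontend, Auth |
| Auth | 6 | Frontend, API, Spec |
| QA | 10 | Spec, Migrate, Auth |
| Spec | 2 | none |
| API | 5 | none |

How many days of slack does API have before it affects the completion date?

2

Frontend→Auth→Migrate→QA = 7+6+9+10 = 32 sets the makespan at 32 days.
The longest chain containing API totals 30 days.
Slack of API = 2 − 0 = 2 days.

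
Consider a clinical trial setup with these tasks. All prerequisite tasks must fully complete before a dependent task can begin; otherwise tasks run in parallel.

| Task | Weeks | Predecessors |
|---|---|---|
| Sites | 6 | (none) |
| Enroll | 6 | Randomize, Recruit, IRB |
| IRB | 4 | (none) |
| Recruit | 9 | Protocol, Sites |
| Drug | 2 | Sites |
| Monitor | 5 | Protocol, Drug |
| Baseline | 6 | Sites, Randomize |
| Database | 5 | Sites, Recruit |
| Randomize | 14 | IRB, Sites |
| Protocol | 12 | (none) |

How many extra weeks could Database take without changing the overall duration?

Critical path: Protocol→Recruit→Enroll = 12+9+6 = 27, so the finish is 27 weeks.
Database finishes as early as 26 and must finish by 27.
Float = 27 − 26 = 1.

1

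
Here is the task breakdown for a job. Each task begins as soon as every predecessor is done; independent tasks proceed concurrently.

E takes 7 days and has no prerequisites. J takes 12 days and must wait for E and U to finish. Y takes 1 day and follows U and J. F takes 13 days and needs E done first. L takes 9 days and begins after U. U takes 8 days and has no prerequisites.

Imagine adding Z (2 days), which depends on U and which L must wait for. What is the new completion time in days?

Originally the job takes 21 days.
With Z inserted, L now waits for max(U, Z).
New critical path: U→J→Y = 8+12+1 = 21 ⇒ 21 days.

21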